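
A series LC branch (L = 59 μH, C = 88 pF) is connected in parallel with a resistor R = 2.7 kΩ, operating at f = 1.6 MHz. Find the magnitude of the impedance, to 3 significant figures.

527 Ω

ω = 2πf = 1.005e+07 rad/s
X_L = ωL = 593 Ω
X_C = 1/(ωC) = 1130 Ω
Branch 1: Z₁ = R = 2700 Ω
Branch 2 (series LC): Z₂ = j(X_L − X_C) = −j537 Ω
Parallel: Z = Z₁Z₂/(Z₁+Z₂), |Z| = 527 Ω, ∠Z = -78.7°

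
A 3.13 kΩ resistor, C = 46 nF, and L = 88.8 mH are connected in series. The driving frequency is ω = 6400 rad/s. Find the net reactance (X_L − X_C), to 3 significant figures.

X_L = ωL = 568 Ω
X_C = 1/(ωC) = 3400 Ω
X = 568 − 3400 = -2830 Ω

-2830 Ω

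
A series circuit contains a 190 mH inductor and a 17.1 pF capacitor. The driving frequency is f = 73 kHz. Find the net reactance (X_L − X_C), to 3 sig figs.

-40300 Ω

ω = 2πf = 458700 rad/s
X_L = ωL = 87100 Ω
X_C = 1/(ωC) = 127000 Ω
X = 87100 − 127000 = -40300 Ω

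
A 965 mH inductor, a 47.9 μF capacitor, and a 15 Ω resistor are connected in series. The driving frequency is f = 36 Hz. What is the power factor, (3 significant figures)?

0.118

ω = 2πf = 226.2 rad/s
X_L = ωL = 218 Ω
X_C = 1/(ωC) = 92.3 Ω
Net reactance X = X_L − X_C = 126 Ω
Z = 15.0 + j126 Ω
|Z| = √(15.0² + 126²) = 127 Ω
∠Z = arctan(126/15.0) = 83.2°
cos φ = cos(83.2°) = 0.118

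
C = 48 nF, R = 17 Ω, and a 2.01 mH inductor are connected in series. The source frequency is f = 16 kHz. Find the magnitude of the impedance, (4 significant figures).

17.77 Ω

ω = 2πf = 100500 rad/s
X_L = ωL = 202.1 Ω
X_C = 1/(ωC) = 207.2 Ω
Net reactance X = X_L − X_C = -5.166 Ω
Z = 17.00 − j5.166 Ω
|Z| = √(17.00² + 5.166²) = 17.77 Ω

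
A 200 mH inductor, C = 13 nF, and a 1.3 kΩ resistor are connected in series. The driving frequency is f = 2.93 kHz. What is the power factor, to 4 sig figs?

ω = 2πf = 18410 rad/s
X_L = ωL = 3682 Ω
X_C = 1/(ωC) = 4178 Ω
Net reactance X = X_L − X_C = -496.4 Ω
Z = 1300 − j496.4 Ω
|Z| = √(1300² + 496.4²) = 1392 Ω
∠Z = arctan(-496.4/1300) = -20.90°
cos φ = cos(-20.90°) = 0.9342

0.9342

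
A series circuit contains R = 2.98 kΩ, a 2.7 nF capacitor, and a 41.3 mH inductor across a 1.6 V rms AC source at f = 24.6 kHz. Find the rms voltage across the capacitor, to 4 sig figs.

0.7702 V

ω = 2πf = 154600 rad/s
X_L = ωL = 6384 Ω
X_C = 1/(ωC) = 2396 Ω
Net reactance X = X_L − X_C = 3987 Ω
Z = 2980 + j3987 Ω
|Z| = √(2980² + 3987²) = 4978 Ω
I = V/|Z| = 321.4 μA
V_C = I·|Z_C| = 0.0003214 × 2396 = 0.7702 V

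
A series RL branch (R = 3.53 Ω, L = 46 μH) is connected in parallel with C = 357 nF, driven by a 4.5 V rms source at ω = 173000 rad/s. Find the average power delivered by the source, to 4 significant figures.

943.2 mW

X_L = ωL = 7.958 Ω
X_C = 1/(ωC) = 16.19 Ω
Branch 1 (R+jX_L): Z₁ = 3.530 + j7.958 Ω, |Z₁| = 8.706 Ω
Branch 2 (−jX_C): Z₂ = −j16.19 Ω
Parallel: Z = Z₁Z₂/(Z₁+Z₂), |Z| = 15.74 Ω, ∠Z = 42.87°
I = V/|Z| = 286.0 mA
P = VI cos φ = 4.5 × 0.2860 × cos(42.87°) = 943.2 mW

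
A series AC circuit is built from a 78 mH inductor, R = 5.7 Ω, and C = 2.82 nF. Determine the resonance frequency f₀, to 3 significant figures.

ω₀ = 1/√(LC) = 1/√(0.078 × 2.82e-09) = 67430 rad/s
f₀ = ω₀/(2π) = 10.7 kHz

10.7 kHz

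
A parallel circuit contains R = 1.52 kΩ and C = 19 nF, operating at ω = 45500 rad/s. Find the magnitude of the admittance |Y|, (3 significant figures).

X_C = 1/(ωC) = 1160 Ω
Parallel: admittances add. Y = 1/R + jωC
Y = (0.000658 + j0.000865) S
|Y| = 0.00109 S → |Z| = 1/|Y| = 921 Ω, ∠Z = −∠Y = -52.7°

1.09 mS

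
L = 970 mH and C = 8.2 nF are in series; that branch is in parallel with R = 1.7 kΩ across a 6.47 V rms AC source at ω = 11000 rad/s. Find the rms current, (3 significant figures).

X_L = ωL = 10700 Ω
X_C = 1/(ωC) = 11100 Ω
Branch 1: Z₁ = R = 1700 Ω
Branch 2 (series LC): Z₂ = j(X_L − X_C) = −j416 Ω
Parallel: Z = Z₁Z₂/(Z₁+Z₂), |Z| = 405 Ω, ∠Z = -76.2°
I = V/|Z| = 6.47/405 = 16.0 mA

16.0 mA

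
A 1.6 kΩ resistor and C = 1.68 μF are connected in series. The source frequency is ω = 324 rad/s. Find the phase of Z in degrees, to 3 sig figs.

X_C = 1/(ωC) = 1840 Ω
Z = 1600 − j1840 Ω
|Z| = √(1600² + 1840²) = 2440 Ω
∠Z = arctan(-1840/1600) = -48.9°

-48.9°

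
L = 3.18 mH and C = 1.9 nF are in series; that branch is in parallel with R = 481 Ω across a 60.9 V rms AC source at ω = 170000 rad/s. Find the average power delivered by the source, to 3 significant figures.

X_L = ωL = 541 Ω
X_C = 1/(ωC) = 3100 Ω
Branch 1: Z₁ = R = 481 Ω
Branch 2 (series LC): Z₂ = j(X_L − X_C) = −j2560 Ω
Parallel: Z = Z₁Z₂/(Z₁+Z₂), |Z| = 473 Ω, ∠Z = -10.7°
I = V/|Z| = 129 mA
P = VI cos φ = 60.9 × 0.129 × cos(-10.7°) = 7.71 W

7.71 W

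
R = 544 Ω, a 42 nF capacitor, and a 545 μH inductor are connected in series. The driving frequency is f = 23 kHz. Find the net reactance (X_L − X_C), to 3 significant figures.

-86.0 Ω

ω = 2πf = 144500 rad/s
X_L = ωL = 78.8 Ω
X_C = 1/(ωC) = 165 Ω
X = 78.8 − 165 = -86.0 Ω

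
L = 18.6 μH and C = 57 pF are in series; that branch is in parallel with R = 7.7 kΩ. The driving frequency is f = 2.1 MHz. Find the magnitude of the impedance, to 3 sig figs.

1070 Ω

ω = 2πf = 1.319e+07 rad/s
X_L = ωL = 245 Ω
X_C = 1/(ωC) = 1330 Ω
Branch 1: Z₁ = R = 7700 Ω
Branch 2 (series LC): Z₂ = j(X_L − X_C) = −j1080 Ω
Parallel: Z = Z₁Z₂/(Z₁+Z₂), |Z| = 1070 Ω, ∠Z = -82.0°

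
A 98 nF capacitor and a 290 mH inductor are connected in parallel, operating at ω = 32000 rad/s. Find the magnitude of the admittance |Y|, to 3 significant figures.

3.03 mS

X_L = ωL = 9280 Ω
X_C = 1/(ωC) = 319 Ω
Parallel: admittances add. Y = 1/(jωL) + jωC
Y = (0 + j0.00303) S
|Y| = 0.00303 S → |Z| = 1/|Y| = 330 Ω, ∠Z = −∠Y = -90.0°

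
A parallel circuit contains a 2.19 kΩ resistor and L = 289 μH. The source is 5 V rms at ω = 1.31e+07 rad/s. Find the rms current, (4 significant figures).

2.638 mA

X_L = ωL = 3786 Ω
Parallel: admittances add. Y = 1/R + 1/(jωL)
Y = (0.0004566 − j0.0002641) S
|Y| = 0.0005275 S → |Z| = 1/|Y| = 1896 Ω, ∠Z = −∠Y = 30.05°
I = V/|Z| = 5/1896 = 2.638 mA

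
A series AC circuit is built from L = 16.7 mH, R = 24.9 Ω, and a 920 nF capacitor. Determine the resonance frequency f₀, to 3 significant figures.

ω₀ = 1/√(LC) = 1/√(0.0167 × 9.2e-07) = 8068 rad/s
f₀ = ω₀/(2π) = 1.28 kHz

1.28 kHz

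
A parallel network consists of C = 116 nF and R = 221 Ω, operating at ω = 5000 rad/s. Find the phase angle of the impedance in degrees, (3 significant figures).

-7.30°

X_C = 1/(ωC) = 1720 Ω
Parallel: admittances add. Y = 1/R + jωC
Y = (0.00452 + j0.000580) S
|Y| = 0.00456 S → |Z| = 1/|Y| = 219 Ω, ∠Z = −∠Y = -7.30°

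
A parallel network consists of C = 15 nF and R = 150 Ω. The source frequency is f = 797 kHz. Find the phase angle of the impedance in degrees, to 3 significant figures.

-84.9°

ω = 2πf = 5.008e+06 rad/s
X_C = 1/(ωC) = 13.3 Ω
Parallel: admittances add. Y = 1/R + jωC
Y = (0.00667 + j0.0751) S
|Y| = 0.0754 S → |Z| = 1/|Y| = 13.3 Ω, ∠Z = −∠Y = -84.9°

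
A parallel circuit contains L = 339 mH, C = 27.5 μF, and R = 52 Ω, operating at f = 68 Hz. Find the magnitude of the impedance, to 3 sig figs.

50.4 Ω

ω = 2πf = 427.3 rad/s
X_L = ωL = 145 Ω
X_C = 1/(ωC) = 85.1 Ω
Parallel: admittances add. Y = 1/R + 1/(jωL) + jωC
Y = (0.0192 + j0.00485) S
|Y| = 0.0198 S → |Z| = 1/|Y| = 50.4 Ω, ∠Z = −∠Y = -14.1°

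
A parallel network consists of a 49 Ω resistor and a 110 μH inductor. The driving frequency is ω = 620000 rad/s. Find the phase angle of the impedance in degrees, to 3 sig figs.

X_L = ωL = 68.2 Ω
Parallel: admittances add. Y = 1/R + 1/(jωL)
Y = (0.0204 − j0.0147) S
|Y| = 0.0251 S → |Z| = 1/|Y| = 39.8 Ω, ∠Z = −∠Y = 35.7°

35.7°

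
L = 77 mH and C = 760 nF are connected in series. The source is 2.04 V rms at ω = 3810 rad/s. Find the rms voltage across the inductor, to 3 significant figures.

X_L = ωL = 293 Ω
X_C = 1/(ωC) = 345 Ω
Net reactance X = X_L − X_C = -52.0 Ω
Z = − j52.0 Ω
|Z| = √(0² + 52.0²) = 52.0 Ω
I = V/|Z| = 39.2 mA
V_L = I·|Z_L| = 0.0392 × 293 = 11.5 V

11.5 V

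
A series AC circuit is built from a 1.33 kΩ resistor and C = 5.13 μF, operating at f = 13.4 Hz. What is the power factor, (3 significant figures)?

ω = 2πf = 84.19 rad/s
X_C = 1/(ωC) = 2320 Ω
Z = 1330 − j2320 Ω
|Z| = √(1330² + 2320²) = 2670 Ω
∠Z = arctan(-2320/1330) = -60.1°
cos φ = cos(-60.1°) = 0.498

0.498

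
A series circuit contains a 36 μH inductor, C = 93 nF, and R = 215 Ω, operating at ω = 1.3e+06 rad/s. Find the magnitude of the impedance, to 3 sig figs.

X_L = ωL = 46.8 Ω
X_C = 1/(ωC) = 8.27 Ω
Net reactance X = X_L − X_C = 38.5 Ω
Z = 215 + j38.5 Ω
|Z| = √(215² + 38.5²) = 218 Ω

218 Ω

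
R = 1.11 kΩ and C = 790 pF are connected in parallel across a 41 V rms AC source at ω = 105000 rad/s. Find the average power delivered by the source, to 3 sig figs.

1.51 W

X_C = 1/(ωC) = 12100 Ω
Parallel: admittances add. Y = 1/R + jωC
Y = (0.000901 + j8.29e-05) S
|Y| = 0.000905 S → |Z| = 1/|Y| = 1110 Ω, ∠Z = −∠Y = -5.26°
I = V/|Z| = 37.1 mA
P = VI cos φ = 41 × 0.0371 × cos(-5.26°) = 1.51 W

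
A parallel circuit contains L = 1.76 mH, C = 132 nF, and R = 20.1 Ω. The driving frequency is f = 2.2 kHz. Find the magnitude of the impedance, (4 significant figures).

ω = 2πf = 13820 rad/s
X_L = ωL = 24.33 Ω
X_C = 1/(ωC) = 548.1 Ω
Parallel: admittances add. Y = 1/R + 1/(jωL) + jωC
Y = (0.04975 − j0.03928) S
|Y| = 0.06339 S → |Z| = 1/|Y| = 15.78 Ω, ∠Z = −∠Y = 38.29°

15.78 Ω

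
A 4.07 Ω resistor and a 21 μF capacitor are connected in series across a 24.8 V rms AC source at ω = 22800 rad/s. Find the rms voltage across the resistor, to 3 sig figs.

22.1 V

X_C = 1/(ωC) = 2.09 Ω
Z = 4.07 − j2.09 Ω
|Z| = √(4.07² + 2.09²) = 4.57 Ω
I = V/|Z| = 5.42 A
V_R = I·|Z_R| = 5.42 × 4.07 = 22.1 V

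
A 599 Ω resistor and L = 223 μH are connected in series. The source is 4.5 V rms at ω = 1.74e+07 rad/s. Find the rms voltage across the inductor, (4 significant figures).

X_L = ωL = 3880 Ω
Z = 599.0 + j3880 Ω
|Z| = √(599.0² + 3880²) = 3926 Ω
I = V/|Z| = 1.146 mA
V_L = I·|Z_L| = 0.001146 × 3880 = 4.447 V

4.447 V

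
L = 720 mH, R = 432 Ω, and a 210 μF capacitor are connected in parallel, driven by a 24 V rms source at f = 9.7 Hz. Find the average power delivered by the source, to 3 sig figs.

1.33 W

ω = 2πf = 60.95 rad/s
X_L = ωL = 43.9 Ω
X_C = 1/(ωC) = 78.1 Ω
Parallel: admittances add. Y = 1/R + 1/(jωL) + jωC
Y = (0.00231 − j0.00999) S
|Y| = 0.0103 S → |Z| = 1/|Y| = 97.5 Ω, ∠Z = −∠Y = 77.0°
I = V/|Z| = 246 mA
P = VI cos φ = 24 × 0.246 × cos(77.0°) = 1.33 W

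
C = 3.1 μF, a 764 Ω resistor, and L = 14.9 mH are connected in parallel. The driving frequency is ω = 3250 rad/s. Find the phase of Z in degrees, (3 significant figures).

X_L = ωL = 48.4 Ω
X_C = 1/(ωC) = 99.3 Ω
Parallel: admittances add. Y = 1/R + 1/(jωL) + jωC
Y = (0.00131 − j0.0106) S
|Y| = 0.0107 S → |Z| = 1/|Y| = 93.8 Ω, ∠Z = −∠Y = 82.9°

82.9°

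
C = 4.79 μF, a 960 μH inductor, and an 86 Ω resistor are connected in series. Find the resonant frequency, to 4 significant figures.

ω₀ = 1/√(LC) = 1/√(0.00096 × 4.79e-06) = 14750 rad/s
f₀ = ω₀/(2π) = 2.347 kHz

2.347 kHz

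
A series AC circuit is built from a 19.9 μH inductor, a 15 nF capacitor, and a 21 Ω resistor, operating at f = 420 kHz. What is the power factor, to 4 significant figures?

ω = 2πf = 2.639e+06 rad/s
X_L = ωL = 52.51 Ω
X_C = 1/(ωC) = 25.26 Ω
Net reactance X = X_L − X_C = 27.25 Ω
Z = 21.00 + j27.25 Ω
|Z| = √(21.00² + 27.25²) = 34.40 Ω
∠Z = arctan(27.25/21.00) = 52.38°
cos φ = cos(52.38°) = 0.6104

0.6104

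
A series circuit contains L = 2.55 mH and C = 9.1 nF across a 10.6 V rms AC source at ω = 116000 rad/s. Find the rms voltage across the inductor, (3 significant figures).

4.81 V

X_L = ωL = 296 Ω
X_C = 1/(ωC) = 947 Ω
Net reactance X = X_L − X_C = -652 Ω
Z = − j652 Ω
|Z| = √(0² + 652²) = 652 Ω
I = V/|Z| = 16.3 mA
V_L = I·|Z_L| = 0.0163 × 296 = 4.81 V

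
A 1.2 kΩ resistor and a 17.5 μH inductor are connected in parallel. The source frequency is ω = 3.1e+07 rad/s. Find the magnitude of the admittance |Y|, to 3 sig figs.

X_L = ωL = 542 Ω
Parallel: admittances add. Y = 1/R + 1/(jωL)
Y = (0.000833 − j0.00184) S
|Y| = 0.00202 S → |Z| = 1/|Y| = 494 Ω, ∠Z = −∠Y = 65.7°

2.02 mS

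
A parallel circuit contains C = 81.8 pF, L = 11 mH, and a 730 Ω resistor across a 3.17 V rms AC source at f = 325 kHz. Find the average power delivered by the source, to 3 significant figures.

13.8 mW

ω = 2πf = 2.042e+06 rad/s
X_L = ωL = 22500 Ω
X_C = 1/(ωC) = 5990 Ω
Parallel: admittances add. Y = 1/R + 1/(jωL) + jωC
Y = (0.00137 + j0.000123) S
|Y| = 0.00138 S → |Z| = 1/|Y| = 727 Ω, ∠Z = −∠Y = -5.11°
I = V/|Z| = 4.36 mA
P = VI cos φ = 3.17 × 0.00436 × cos(-5.11°) = 13.8 mW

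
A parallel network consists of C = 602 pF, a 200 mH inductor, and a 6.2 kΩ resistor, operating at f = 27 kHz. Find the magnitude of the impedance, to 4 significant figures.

5653 Ω

ω = 2πf = 169600 rad/s
X_L = ωL = 33930 Ω
X_C = 1/(ωC) = 9792 Ω
Parallel: admittances add. Y = 1/R + 1/(jωL) + jωC
Y = (0.0001613 + j7.265e-05) S
|Y| = 0.0001769 S → |Z| = 1/|Y| = 5653 Ω, ∠Z = −∠Y = -24.25°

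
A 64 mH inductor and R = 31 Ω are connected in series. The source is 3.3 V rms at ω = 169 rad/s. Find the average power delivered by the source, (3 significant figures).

X_L = ωL = 10.8 Ω
Z = 31.0 + j10.8 Ω
|Z| = √(31.0² + 10.8²) = 32.8 Ω
∠Z = arctan(10.8/31.0) = 19.2°
I = V/|Z| = 101 mA
P = VI cos φ = 3.3 × 0.101 × cos(19.2°) = 313 mW

313 mW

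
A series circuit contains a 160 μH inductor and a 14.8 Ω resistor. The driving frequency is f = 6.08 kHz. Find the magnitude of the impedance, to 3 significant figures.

16.0 Ω

ω = 2πf = 38200 rad/s
X_L = ωL = 6.11 Ω
Z = 14.8 + j6.11 Ω
|Z| = √(14.8² + 6.11²) = 16.0 Ω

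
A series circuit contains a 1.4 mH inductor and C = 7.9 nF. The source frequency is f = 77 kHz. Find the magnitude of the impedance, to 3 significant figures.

ω = 2πf = 483800 rad/s
X_L = ωL = 677 Ω
X_C = 1/(ωC) = 262 Ω
Net reactance X = X_L − X_C = 416 Ω
Z = j416 Ω
|Z| = √(0² + 416²) = 416 Ω

416 Ω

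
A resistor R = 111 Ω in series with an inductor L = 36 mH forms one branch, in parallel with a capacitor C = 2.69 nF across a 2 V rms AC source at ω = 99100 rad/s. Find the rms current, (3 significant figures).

X_L = ωL = 3570 Ω
X_C = 1/(ωC) = 3750 Ω
Branch 1 (R+jX_L): Z₁ = 111 + j3570 Ω, |Z₁| = 3570 Ω
Branch 2 (−jX_C): Z₂ = −j3750 Ω
Parallel: Z = Z₁Z₂/(Z₁+Z₂), |Z| = 62400 Ω, ∠Z = 57.1°
I = V/|Z| = 2/62400 = 32.1 μA

32.1 μA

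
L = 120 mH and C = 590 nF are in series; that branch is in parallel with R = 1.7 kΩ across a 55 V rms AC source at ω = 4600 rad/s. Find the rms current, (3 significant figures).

X_L = ωL = 552 Ω
X_C = 1/(ωC) = 368 Ω
Branch 1: Z₁ = R = 1700 Ω
Branch 2 (series LC): Z₂ = j(X_L − X_C) = j184 Ω
Parallel: Z = Z₁Z₂/(Z₁+Z₂), |Z| = 182 Ω, ∠Z = 83.8°
I = V/|Z| = 55/182 = 301 mA

301 mA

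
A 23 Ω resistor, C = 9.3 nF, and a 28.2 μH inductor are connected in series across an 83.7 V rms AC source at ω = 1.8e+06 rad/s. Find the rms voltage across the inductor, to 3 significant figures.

X_L = ωL = 50.8 Ω
X_C = 1/(ωC) = 59.7 Ω
Net reactance X = X_L − X_C = -8.98 Ω
Z = 23.0 − j8.98 Ω
|Z| = √(23.0² + 8.98²) = 24.7 Ω
I = V/|Z| = 3.39 A
V_L = I·|Z_L| = 3.39 × 50.8 = 172 V

172 V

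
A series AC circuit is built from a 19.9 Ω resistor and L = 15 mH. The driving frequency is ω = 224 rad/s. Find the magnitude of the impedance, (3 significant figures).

X_L = ωL = 3.36 Ω
Z = 19.9 + j3.36 Ω
|Z| = √(19.9² + 3.36²) = 20.2 Ω

20.2 Ω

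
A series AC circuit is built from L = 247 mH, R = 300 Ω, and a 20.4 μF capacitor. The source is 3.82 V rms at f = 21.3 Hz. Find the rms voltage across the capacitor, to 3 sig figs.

ω = 2πf = 133.8 rad/s
X_L = ωL = 33.1 Ω
X_C = 1/(ωC) = 366 Ω
Net reactance X = X_L − X_C = -333 Ω
Z = 300 − j333 Ω
|Z| = √(300² + 333²) = 448 Ω
I = V/|Z| = 8.52 mA
V_C = I·|Z_C| = 0.00852 × 366 = 3.12 V

3.12 V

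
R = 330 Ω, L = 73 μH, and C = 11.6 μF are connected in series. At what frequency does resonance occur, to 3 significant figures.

5.47 kHz

ω₀ = 1/√(LC) = 1/√(7.3e-05 × 1.16e-05) = 34360 rad/s
f₀ = ω₀/(2π) = 5.47 kHz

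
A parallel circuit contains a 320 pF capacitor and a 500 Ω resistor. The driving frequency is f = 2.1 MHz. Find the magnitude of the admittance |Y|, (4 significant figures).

4.672 mS

ω = 2πf = 1.319e+07 rad/s
X_C = 1/(ωC) = 236.8 Ω
Parallel: admittances add. Y = 1/R + jωC
Y = (0.002000 + j0.004222) S
|Y| = 0.004672 S → |Z| = 1/|Y| = 214.0 Ω, ∠Z = −∠Y = -64.65°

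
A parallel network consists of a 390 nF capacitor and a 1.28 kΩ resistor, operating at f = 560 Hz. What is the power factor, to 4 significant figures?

0.4948

ω = 2πf = 3519 rad/s
X_C = 1/(ωC) = 728.7 Ω
Parallel: admittances add. Y = 1/R + jωC
Y = (0.0007813 + j0.001372) S
|Y| = 0.001579 S → |Z| = 1/|Y| = 633.3 Ω, ∠Z = −∠Y = -60.35°
cos φ = cos(-60.35°) = 0.4948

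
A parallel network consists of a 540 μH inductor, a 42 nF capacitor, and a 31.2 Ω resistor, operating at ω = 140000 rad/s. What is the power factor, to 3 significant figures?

X_L = ωL = 75.6 Ω
X_C = 1/(ωC) = 170 Ω
Parallel: admittances add. Y = 1/R + 1/(jωL) + jωC
Y = (0.0321 − j0.00735) S
|Y| = 0.0329 S → |Z| = 1/|Y| = 30.4 Ω, ∠Z = −∠Y = 12.9°
cos φ = cos(12.9°) = 0.975

0.975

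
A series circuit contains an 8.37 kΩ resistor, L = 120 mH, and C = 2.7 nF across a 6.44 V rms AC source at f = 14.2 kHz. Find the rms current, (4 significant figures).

ω = 2πf = 89220 rad/s
X_L = ωL = 10710 Ω
X_C = 1/(ωC) = 4151 Ω
Net reactance X = X_L − X_C = 6555 Ω
Z = 8370 + j6555 Ω
|Z| = √(8370² + 6555²) = 10630 Ω
I = V/|Z| = 6.44/10630 = 605.7 μA

605.7 μA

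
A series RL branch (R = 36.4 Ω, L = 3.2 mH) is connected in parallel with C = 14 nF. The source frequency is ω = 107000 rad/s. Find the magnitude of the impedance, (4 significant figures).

702.5 Ω

X_L = ωL = 342.4 Ω
X_C = 1/(ωC) = 667.6 Ω
Branch 1 (R+jX_L): Z₁ = 36.40 + j342.4 Ω, |Z₁| = 344.3 Ω
Branch 2 (−jX_C): Z₂ = −j667.6 Ω
Parallel: Z = Z₁Z₂/(Z₁+Z₂), |Z| = 702.5 Ω, ∠Z = 77.54°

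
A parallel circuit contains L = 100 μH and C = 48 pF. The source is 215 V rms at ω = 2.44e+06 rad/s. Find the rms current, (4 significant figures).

X_L = ωL = 244.0 Ω
X_C = 1/(ωC) = 8538 Ω
Parallel: admittances add. Y = 1/(jωL) + jωC
Y = (0 − j0.003981) S
|Y| = 0.003981 S → |Z| = 1/|Y| = 251.2 Ω, ∠Z = −∠Y = 90.00°
I = V/|Z| = 215/251.2 = 856.0 mA

856.0 mA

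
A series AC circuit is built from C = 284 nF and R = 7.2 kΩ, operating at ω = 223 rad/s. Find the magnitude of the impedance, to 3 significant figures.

X_C = 1/(ωC) = 15800 Ω
Z = 7200 − j15800 Ω
|Z| = √(7200² + 15800²) = 17400 Ω

17400 Ω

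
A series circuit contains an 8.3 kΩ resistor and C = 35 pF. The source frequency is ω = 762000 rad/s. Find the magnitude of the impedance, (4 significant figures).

X_C = 1/(ωC) = 37500 Ω
Z = 8300 − j37500 Ω
|Z| = √(8300² + 37500²) = 38400 Ω

38400 Ω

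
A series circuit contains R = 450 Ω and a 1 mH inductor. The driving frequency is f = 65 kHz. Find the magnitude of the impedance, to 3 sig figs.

608 Ω

ω = 2πf = 408400 rad/s
X_L = ωL = 408 Ω
Z = 450 + j408 Ω
|Z| = √(450² + 408²) = 608 Ω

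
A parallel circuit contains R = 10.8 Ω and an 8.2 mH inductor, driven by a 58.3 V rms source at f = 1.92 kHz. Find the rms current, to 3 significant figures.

5.43 A

ω = 2πf = 12060 rad/s
X_L = ωL = 98.9 Ω
Parallel: admittances add. Y = 1/R + 1/(jωL)
Y = (0.0926 − j0.0101) S
|Y| = 0.0931 S → |Z| = 1/|Y| = 10.7 Ω, ∠Z = −∠Y = 6.23°
I = V/|Z| = 58.3/10.7 = 5.43 A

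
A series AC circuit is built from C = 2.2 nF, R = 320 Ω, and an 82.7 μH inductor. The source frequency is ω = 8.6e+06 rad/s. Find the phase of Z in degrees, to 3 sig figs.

64.1°

X_L = ωL = 711 Ω
X_C = 1/(ωC) = 52.9 Ω
Net reactance X = X_L − X_C = 658 Ω
Z = 320 + j658 Ω
|Z| = √(320² + 658²) = 732 Ω
∠Z = arctan(658/320) = 64.1°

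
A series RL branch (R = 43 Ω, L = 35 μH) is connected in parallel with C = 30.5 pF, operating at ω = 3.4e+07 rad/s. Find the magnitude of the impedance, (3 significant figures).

X_L = ωL = 1190 Ω
X_C = 1/(ωC) = 964 Ω
Branch 1 (R+jX_L): Z₁ = 43.0 + j1190 Ω, |Z₁| = 1190 Ω
Branch 2 (−jX_C): Z₂ = −j964 Ω
Parallel: Z = Z₁Z₂/(Z₁+Z₂), |Z| = 5000 Ω, ∠Z = -81.3°

5000 Ω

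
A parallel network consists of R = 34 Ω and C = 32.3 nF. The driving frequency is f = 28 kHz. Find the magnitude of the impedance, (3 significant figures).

33.4 Ω

ω = 2πf = 175900 rad/s
X_C = 1/(ωC) = 176 Ω
Parallel: admittances add. Y = 1/R + jωC
Y = (0.0294 + j0.00568) S
|Y| = 0.0300 S → |Z| = 1/|Y| = 33.4 Ω, ∠Z = −∠Y = -10.9°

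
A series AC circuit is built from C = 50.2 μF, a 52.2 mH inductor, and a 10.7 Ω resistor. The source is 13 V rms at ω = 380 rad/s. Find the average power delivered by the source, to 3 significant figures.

X_L = ωL = 19.8 Ω
X_C = 1/(ωC) = 52.4 Ω
Net reactance X = X_L − X_C = -32.6 Ω
Z = 10.7 − j32.6 Ω
|Z| = √(10.7² + 32.6²) = 34.3 Ω
∠Z = arctan(-32.6/10.7) = -71.8°
I = V/|Z| = 379 mA
P = VI cos φ = 13 × 0.379 × cos(-71.8°) = 1.54 W

1.54 W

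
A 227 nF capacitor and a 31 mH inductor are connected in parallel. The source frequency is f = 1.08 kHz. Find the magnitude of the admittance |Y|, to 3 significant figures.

ω = 2πf = 6786 rad/s
X_L = ωL = 210 Ω
X_C = 1/(ωC) = 649 Ω
Parallel: admittances add. Y = 1/(jωL) + jωC
Y = (0 − j0.00321) S
|Y| = 0.00321 S → |Z| = 1/|Y| = 311 Ω, ∠Z = −∠Y = 90.0°

3.21 mS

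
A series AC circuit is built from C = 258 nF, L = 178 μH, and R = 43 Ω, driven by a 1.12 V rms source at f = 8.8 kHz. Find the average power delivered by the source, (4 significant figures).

ω = 2πf = 55290 rad/s
X_L = ωL = 9.842 Ω
X_C = 1/(ωC) = 70.10 Ω
Net reactance X = X_L − X_C = -60.26 Ω
Z = 43.00 − j60.26 Ω
|Z| = √(43.00² + 60.26²) = 74.03 Ω
∠Z = arctan(-60.26/43.00) = -54.49°
I = V/|Z| = 15.13 mA
P = VI cos φ = 1.12 × 0.01513 × cos(-54.49°) = 9.843 mW

9.843 mW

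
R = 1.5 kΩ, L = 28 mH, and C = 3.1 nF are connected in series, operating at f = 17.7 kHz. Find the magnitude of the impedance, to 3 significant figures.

ω = 2πf = 111200 rad/s
X_L = ωL = 3110 Ω
X_C = 1/(ωC) = 2900 Ω
Net reactance X = X_L − X_C = 213 Ω
Z = 1500 + j213 Ω
|Z| = √(1500² + 213²) = 1520 Ω

1520 Ω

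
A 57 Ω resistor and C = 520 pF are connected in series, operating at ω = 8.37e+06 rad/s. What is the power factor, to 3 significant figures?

X_C = 1/(ωC) = 230 Ω
Z = 57.0 − j230 Ω
|Z| = √(57.0² + 230²) = 237 Ω
∠Z = arctan(-230/57.0) = -76.1°
cos φ = cos(-76.1°) = 0.241

0.241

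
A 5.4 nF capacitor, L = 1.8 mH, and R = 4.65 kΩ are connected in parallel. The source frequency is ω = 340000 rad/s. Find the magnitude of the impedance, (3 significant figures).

X_L = ωL = 612 Ω
X_C = 1/(ωC) = 545 Ω
Parallel: admittances add. Y = 1/R + 1/(jωL) + jωC
Y = (0.000215 + j0.000202) S
|Y| = 0.000295 S → |Z| = 1/|Y| = 3390 Ω, ∠Z = −∠Y = -43.2°

3390 Ω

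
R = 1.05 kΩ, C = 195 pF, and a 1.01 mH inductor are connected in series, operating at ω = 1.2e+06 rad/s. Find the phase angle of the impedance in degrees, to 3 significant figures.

X_L = ωL = 1210 Ω
X_C = 1/(ωC) = 4270 Ω
Net reactance X = X_L − X_C = -3060 Ω
Z = 1050 − j3060 Ω
|Z| = √(1050² + 3060²) = 3240 Ω
∠Z = arctan(-3060/1050) = -71.1°

-71.1°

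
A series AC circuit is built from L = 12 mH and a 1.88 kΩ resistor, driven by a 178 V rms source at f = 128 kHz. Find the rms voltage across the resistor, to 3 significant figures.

ω = 2πf = 804200 rad/s
X_L = ωL = 9650 Ω
Z = 1880 + j9650 Ω
|Z| = √(1880² + 9650²) = 9830 Ω
I = V/|Z| = 18.1 mA
V_R = I·|Z_R| = 0.0181 × 1880 = 34.0 V

34.0 V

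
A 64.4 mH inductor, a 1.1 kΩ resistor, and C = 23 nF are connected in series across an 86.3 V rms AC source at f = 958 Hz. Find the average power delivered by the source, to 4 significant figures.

ω = 2πf = 6019 rad/s
X_L = ωL = 387.6 Ω
X_C = 1/(ωC) = 7223 Ω
Net reactance X = X_L − X_C = -6836 Ω
Z = 1100 − j6836 Ω
|Z| = √(1100² + 6836²) = 6923 Ω
∠Z = arctan(-6836/1100) = -80.86°
I = V/|Z| = 12.46 mA
P = VI cos φ = 86.3 × 0.01246 × cos(-80.86°) = 170.9 mW

170.9 mW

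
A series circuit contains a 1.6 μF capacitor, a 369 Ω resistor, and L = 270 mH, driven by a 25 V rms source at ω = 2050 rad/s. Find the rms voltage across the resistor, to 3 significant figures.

20.7 V

X_L = ωL = 554 Ω
X_C = 1/(ωC) = 305 Ω
Net reactance X = X_L − X_C = 249 Ω
Z = 369 + j249 Ω
|Z| = √(369² + 249²) = 445 Ω
I = V/|Z| = 56.2 mA
V_R = I·|Z_R| = 0.0562 × 369 = 20.7 V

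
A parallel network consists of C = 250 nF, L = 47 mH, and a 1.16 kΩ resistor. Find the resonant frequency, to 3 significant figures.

1.47 kHz

ω₀ = 1/√(LC) = 1/√(0.047 × 2.5e-07) = 9225 rad/s
f₀ = ω₀/(2π) = 1.47 kHz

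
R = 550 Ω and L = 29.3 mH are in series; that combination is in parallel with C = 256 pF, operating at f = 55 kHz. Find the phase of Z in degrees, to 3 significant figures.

61.9°

ω = 2πf = 345600 rad/s
X_L = ωL = 10100 Ω
X_C = 1/(ωC) = 11300 Ω
Branch 1 (R+jX_L): Z₁ = 550 + j10100 Ω, |Z₁| = 10100 Ω
Branch 2 (−jX_C): Z₂ = −j11300 Ω
Parallel: Z = Z₁Z₂/(Z₁+Z₂), |Z| = 88100 Ω, ∠Z = 61.9°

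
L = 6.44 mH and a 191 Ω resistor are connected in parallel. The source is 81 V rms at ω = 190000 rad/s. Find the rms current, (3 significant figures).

X_L = ωL = 1220 Ω
Parallel: admittances add. Y = 1/R + 1/(jωL)
Y = (0.00524 − j0.000817) S
|Y| = 0.00530 S → |Z| = 1/|Y| = 189 Ω, ∠Z = −∠Y = 8.87°
I = V/|Z| = 81/189 = 429 mA

429 mA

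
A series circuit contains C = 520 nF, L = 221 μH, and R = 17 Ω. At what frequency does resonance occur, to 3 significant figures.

14.8 kHz

ω₀ = 1/√(LC) = 1/√(0.000221 × 5.2e-07) = 93280 rad/s
f₀ = ω₀/(2π) = 14.8 kHz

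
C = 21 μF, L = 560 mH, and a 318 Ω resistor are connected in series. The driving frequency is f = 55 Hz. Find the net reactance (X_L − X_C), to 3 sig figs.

55.7 Ω

ω = 2πf = 345.6 rad/s
X_L = ωL = 194 Ω
X_C = 1/(ωC) = 138 Ω
X = 194 − 138 = 55.7 Ω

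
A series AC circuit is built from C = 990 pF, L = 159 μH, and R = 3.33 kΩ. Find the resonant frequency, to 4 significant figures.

401.1 kHz

ω₀ = 1/√(LC) = 1/√(0.000159 × 9.9e-10) = 2.52e+06 rad/s
f₀ = ω₀/(2π) = 401.1 kHz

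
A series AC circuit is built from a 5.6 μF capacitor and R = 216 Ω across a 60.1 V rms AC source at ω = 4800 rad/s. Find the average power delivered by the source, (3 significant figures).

16.2 W

X_C = 1/(ωC) = 37.2 Ω
Z = 216 − j37.2 Ω
|Z| = √(216² + 37.2²) = 219 Ω
∠Z = arctan(-37.2/216) = -9.77°
I = V/|Z| = 274 mA
P = VI cos φ = 60.1 × 0.274 × cos(-9.77°) = 16.2 W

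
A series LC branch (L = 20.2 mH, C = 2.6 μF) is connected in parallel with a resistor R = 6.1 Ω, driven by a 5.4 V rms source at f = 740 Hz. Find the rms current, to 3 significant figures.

1.01 A

ω = 2πf = 4650 rad/s
X_L = ωL = 93.9 Ω
X_C = 1/(ωC) = 82.7 Ω
Branch 1: Z₁ = R = 6.10 Ω
Branch 2 (series LC): Z₂ = j(X_L − X_C) = j11.2 Ω
Parallel: Z = Z₁Z₂/(Z₁+Z₂), |Z| = 5.36 Ω, ∠Z = 28.6°
I = V/|Z| = 5.4/5.36 = 1.01 A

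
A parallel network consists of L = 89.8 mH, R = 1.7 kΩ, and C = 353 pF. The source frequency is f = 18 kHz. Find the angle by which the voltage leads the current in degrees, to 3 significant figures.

ω = 2πf = 113100 rad/s
X_L = ωL = 10200 Ω
X_C = 1/(ωC) = 25000 Ω
Parallel: admittances add. Y = 1/R + 1/(jωL) + jωC
Y = (0.000588 − j5.85e-05) S
|Y| = 0.000591 S → |Z| = 1/|Y| = 1690 Ω, ∠Z = −∠Y = 5.68°

5.68°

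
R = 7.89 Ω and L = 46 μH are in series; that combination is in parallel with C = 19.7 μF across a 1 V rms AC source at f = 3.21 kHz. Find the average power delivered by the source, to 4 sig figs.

125.0 mW

ω = 2πf = 20170 rad/s
X_L = ωL = 0.9278 Ω
X_C = 1/(ωC) = 2.517 Ω
Branch 1 (R+jX_L): Z₁ = 7.890 + j0.9278 Ω, |Z₁| = 7.944 Ω
Branch 2 (−jX_C): Z₂ = −j2.517 Ω
Parallel: Z = Z₁Z₂/(Z₁+Z₂), |Z| = 2.484 Ω, ∠Z = -71.91°
I = V/|Z| = 402.5 mA
P = VI cos φ = 1 × 0.4025 × cos(-71.91°) = 125.0 mW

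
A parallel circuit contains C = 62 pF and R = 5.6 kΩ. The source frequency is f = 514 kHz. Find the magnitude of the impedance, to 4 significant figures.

ω = 2πf = 3.23e+06 rad/s
X_C = 1/(ωC) = 4994 Ω
Parallel: admittances add. Y = 1/R + jωC
Y = (0.0001786 + j0.0002002) S
|Y| = 0.0002683 S → |Z| = 1/|Y| = 3727 Ω, ∠Z = −∠Y = -48.27°

3727 Ω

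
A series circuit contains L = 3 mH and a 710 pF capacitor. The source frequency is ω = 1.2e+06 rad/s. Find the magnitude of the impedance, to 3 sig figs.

2430 Ω

X_L = ωL = 3600 Ω
X_C = 1/(ωC) = 1170 Ω
Net reactance X = X_L − X_C = 2430 Ω
Z = j2430 Ω
|Z| = √(0² + 2430²) = 2430 Ω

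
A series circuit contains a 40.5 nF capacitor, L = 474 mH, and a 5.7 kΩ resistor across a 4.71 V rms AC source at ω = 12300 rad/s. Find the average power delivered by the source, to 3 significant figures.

X_L = ωL = 5830 Ω
X_C = 1/(ωC) = 2010 Ω
Net reactance X = X_L − X_C = 3820 Ω
Z = 5700 + j3820 Ω
|Z| = √(5700² + 3820²) = 6860 Ω
∠Z = arctan(3820/5700) = 33.8°
I = V/|Z| = 686 μA
P = VI cos φ = 4.71 × 0.000686 × cos(33.8°) = 2.68 mW

2.68 mW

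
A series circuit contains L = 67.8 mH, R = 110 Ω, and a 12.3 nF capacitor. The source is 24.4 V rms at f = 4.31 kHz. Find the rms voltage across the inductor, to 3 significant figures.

38.2 V

ω = 2πf = 27080 rad/s
X_L = ωL = 1840 Ω
X_C = 1/(ωC) = 3000 Ω
Net reactance X = X_L − X_C = -1170 Ω
Z = 110 − j1170 Ω
|Z| = √(110² + 1170²) = 1170 Ω
I = V/|Z| = 20.8 mA
V_L = I·|Z_L| = 0.0208 × 1840 = 38.2 V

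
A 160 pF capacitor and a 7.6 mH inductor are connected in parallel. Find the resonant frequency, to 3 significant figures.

ω₀ = 1/√(LC) = 1/√(0.0076 × 1.6e-10) = 906800 rad/s
f₀ = ω₀/(2π) = 144 kHz

144 kHz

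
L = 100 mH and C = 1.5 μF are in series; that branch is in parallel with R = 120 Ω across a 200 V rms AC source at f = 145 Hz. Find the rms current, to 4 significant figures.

1.696 A

ω = 2πf = 911.1 rad/s
X_L = ωL = 91.11 Ω
X_C = 1/(ωC) = 731.7 Ω
Branch 1: Z₁ = R = 120.0 Ω
Branch 2 (series LC): Z₂ = j(X_L − X_C) = −j640.6 Ω
Parallel: Z = Z₁Z₂/(Z₁+Z₂), |Z| = 117.9 Ω, ∠Z = -10.61°
I = V/|Z| = 200/117.9 = 1.696 A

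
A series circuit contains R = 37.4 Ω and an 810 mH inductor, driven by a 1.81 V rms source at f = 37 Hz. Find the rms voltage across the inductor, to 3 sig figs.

1.78 V

ω = 2πf = 232.5 rad/s
X_L = ωL = 188 Ω
Z = 37.4 + j188 Ω
|Z| = √(37.4² + 188²) = 192 Ω
I = V/|Z| = 9.43 mA
V_L = I·|Z_L| = 0.00943 × 188 = 1.78 V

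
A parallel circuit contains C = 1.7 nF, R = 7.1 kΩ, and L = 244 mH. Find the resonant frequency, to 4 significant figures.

ω₀ = 1/√(LC) = 1/√(0.244 × 1.7e-09) = 49100 rad/s
f₀ = ω₀/(2π) = 7.814 kHz

7.814 kHz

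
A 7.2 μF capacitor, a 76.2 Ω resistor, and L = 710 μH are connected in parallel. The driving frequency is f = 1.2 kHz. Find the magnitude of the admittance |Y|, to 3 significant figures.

ω = 2πf = 7540 rad/s
X_L = ωL = 5.35 Ω
X_C = 1/(ωC) = 18.4 Ω
Parallel: admittances add. Y = 1/R + 1/(jωL) + jωC
Y = (0.0131 − j0.133) S
|Y| = 0.133 S → |Z| = 1/|Y| = 7.51 Ω, ∠Z = −∠Y = 84.3°

133 mS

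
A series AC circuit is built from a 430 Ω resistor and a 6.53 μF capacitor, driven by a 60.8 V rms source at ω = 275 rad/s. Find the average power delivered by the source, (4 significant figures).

X_C = 1/(ωC) = 556.9 Ω
Z = 430.0 − j556.9 Ω
|Z| = √(430.0² + 556.9²) = 703.6 Ω
∠Z = arctan(-556.9/430.0) = -52.33°
I = V/|Z| = 86.42 mA
P = VI cos φ = 60.8 × 0.08642 × cos(-52.33°) = 3.211 W

3.211 W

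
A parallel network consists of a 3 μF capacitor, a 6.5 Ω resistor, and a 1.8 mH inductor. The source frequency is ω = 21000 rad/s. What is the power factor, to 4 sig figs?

X_L = ωL = 37.80 Ω
X_C = 1/(ωC) = 15.87 Ω
Parallel: admittances add. Y = 1/R + 1/(jωL) + jωC
Y = (0.1538 + j0.03654) S
|Y| = 0.1581 S → |Z| = 1/|Y| = 6.324 Ω, ∠Z = −∠Y = -13.36°
cos φ = cos(-13.36°) = 0.9729

0.9729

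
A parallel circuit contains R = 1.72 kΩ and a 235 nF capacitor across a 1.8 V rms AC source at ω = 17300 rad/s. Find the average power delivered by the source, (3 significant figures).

X_C = 1/(ωC) = 246 Ω
Parallel: admittances add. Y = 1/R + jωC
Y = (0.000581 + j0.00407) S
|Y| = 0.00411 S → |Z| = 1/|Y| = 243 Ω, ∠Z = −∠Y = -81.9°
I = V/|Z| = 7.39 mA
P = VI cos φ = 1.8 × 0.00739 × cos(-81.9°) = 1.88 mW

1.88 mW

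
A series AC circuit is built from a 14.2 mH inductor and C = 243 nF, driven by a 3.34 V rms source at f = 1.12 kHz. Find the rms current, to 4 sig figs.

6.889 mA

ω = 2πf = 7037 rad/s
X_L = ωL = 99.93 Ω
X_C = 1/(ωC) = 584.8 Ω
Net reactance X = X_L − X_C = -484.9 Ω
Z = − j484.9 Ω
|Z| = √(0² + 484.9²) = 484.9 Ω
I = V/|Z| = 3.34/484.9 = 6.889 mA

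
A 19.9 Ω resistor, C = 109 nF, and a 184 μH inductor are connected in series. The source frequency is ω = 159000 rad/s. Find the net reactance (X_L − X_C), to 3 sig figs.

X_L = ωL = 29.3 Ω
X_C = 1/(ωC) = 57.7 Ω
X = 29.3 − 57.7 = -28.4 Ω

-28.4 Ω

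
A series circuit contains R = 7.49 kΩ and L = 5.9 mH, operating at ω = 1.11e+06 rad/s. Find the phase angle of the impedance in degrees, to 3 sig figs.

41.2°

X_L = ωL = 6550 Ω
Z = 7490 + j6550 Ω
|Z| = √(7490² + 6550²) = 9950 Ω
∠Z = arctan(6550/7490) = 41.2°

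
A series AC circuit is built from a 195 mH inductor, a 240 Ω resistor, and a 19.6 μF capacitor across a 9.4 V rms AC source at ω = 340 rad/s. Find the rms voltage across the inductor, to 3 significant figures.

2.45 V

X_L = ωL = 66.3 Ω
X_C = 1/(ωC) = 150 Ω
Net reactance X = X_L − X_C = -83.8 Ω
Z = 240 − j83.8 Ω
|Z| = √(240² + 83.8²) = 254 Ω
I = V/|Z| = 37.0 mA
V_L = I·|Z_L| = 0.0370 × 66.3 = 2.45 V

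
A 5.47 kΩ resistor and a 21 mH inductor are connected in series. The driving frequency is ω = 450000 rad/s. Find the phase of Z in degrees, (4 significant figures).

59.94°

X_L = ωL = 9450 Ω
Z = 5470 + j9450 Ω
|Z| = √(5470² + 9450²) = 10920 Ω
∠Z = arctan(9450/5470) = 59.94°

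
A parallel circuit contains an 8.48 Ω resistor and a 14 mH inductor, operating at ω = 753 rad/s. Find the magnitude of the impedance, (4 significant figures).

6.608 Ω

X_L = ωL = 10.54 Ω
Parallel: admittances add. Y = 1/R + 1/(jωL)
Y = (0.1179 − j0.09486) S
|Y| = 0.1513 S → |Z| = 1/|Y| = 6.608 Ω, ∠Z = −∠Y = 38.81°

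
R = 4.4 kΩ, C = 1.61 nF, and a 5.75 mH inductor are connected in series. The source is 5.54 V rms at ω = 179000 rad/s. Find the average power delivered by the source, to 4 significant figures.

X_L = ωL = 1029 Ω
X_C = 1/(ωC) = 3470 Ω
Net reactance X = X_L − X_C = -2441 Ω
Z = 4400 − j2441 Ω
|Z| = √(4400² + 2441²) = 5032 Ω
∠Z = arctan(-2441/4400) = -29.02°
I = V/|Z| = 1.101 mA
P = VI cos φ = 5.54 × 0.001101 × cos(-29.02°) = 5.334 mW

5.334 mW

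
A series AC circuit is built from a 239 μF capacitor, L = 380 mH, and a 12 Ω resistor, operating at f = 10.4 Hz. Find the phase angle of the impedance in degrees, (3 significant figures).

-73.0°

ω = 2πf = 65.35 rad/s
X_L = ωL = 24.8 Ω
X_C = 1/(ωC) = 64.0 Ω
Net reactance X = X_L − X_C = -39.2 Ω
Z = 12.0 − j39.2 Ω
|Z| = √(12.0² + 39.2²) = 41.0 Ω
∠Z = arctan(-39.2/12.0) = -73.0°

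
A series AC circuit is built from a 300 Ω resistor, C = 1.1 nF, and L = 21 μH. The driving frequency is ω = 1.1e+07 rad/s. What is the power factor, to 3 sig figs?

X_L = ωL = 231 Ω
X_C = 1/(ωC) = 82.6 Ω
Net reactance X = X_L − X_C = 148 Ω
Z = 300 + j148 Ω
|Z| = √(300² + 148²) = 335 Ω
∠Z = arctan(148/300) = 26.3°
cos φ = cos(26.3°) = 0.896

0.896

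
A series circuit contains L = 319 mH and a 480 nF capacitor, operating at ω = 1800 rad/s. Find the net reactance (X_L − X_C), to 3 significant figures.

-583 Ω

X_L = ωL = 574 Ω
X_C = 1/(ωC) = 1160 Ω
X = 574 − 1160 = -583 Ω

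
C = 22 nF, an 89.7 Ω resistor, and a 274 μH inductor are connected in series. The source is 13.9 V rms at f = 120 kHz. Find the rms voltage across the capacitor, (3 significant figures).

4.88 V

ω = 2πf = 754000 rad/s
X_L = ωL = 207 Ω
X_C = 1/(ωC) = 60.3 Ω
Net reactance X = X_L − X_C = 146 Ω
Z = 89.7 + j146 Ω
|Z| = √(89.7² + 146²) = 172 Ω
I = V/|Z| = 81.0 mA
V_C = I·|Z_C| = 0.0810 × 60.3 = 4.88 V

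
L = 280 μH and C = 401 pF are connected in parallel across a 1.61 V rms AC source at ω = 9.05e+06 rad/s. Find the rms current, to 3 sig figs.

5.21 mA

X_L = ωL = 2530 Ω
X_C = 1/(ωC) = 276 Ω
Parallel: admittances add. Y = 1/(jωL) + jωC
Y = (0 + j0.00323) S
|Y| = 0.00323 S → |Z| = 1/|Y| = 309 Ω, ∠Z = −∠Y = -90.0°
I = V/|Z| = 1.61/309 = 5.21 mA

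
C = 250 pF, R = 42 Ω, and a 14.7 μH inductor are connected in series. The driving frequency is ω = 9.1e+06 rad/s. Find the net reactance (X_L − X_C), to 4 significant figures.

-305.8 Ω

X_L = ωL = 133.8 Ω
X_C = 1/(ωC) = 439.6 Ω
X = 133.8 − 439.6 = -305.8 Ω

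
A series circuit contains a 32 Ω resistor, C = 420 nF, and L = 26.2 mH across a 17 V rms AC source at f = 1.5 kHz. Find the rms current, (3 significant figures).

523 mA

ω = 2πf = 9425 rad/s
X_L = ωL = 247 Ω
X_C = 1/(ωC) = 253 Ω
Net reactance X = X_L − X_C = -5.70 Ω
Z = 32.0 − j5.70 Ω
|Z| = √(32.0² + 5.70²) = 32.5 Ω
I = V/|Z| = 17/32.5 = 523 mA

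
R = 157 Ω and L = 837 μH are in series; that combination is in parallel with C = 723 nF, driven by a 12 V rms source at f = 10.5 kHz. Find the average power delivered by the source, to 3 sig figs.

816 mW

ω = 2πf = 65970 rad/s
X_L = ωL = 55.2 Ω
X_C = 1/(ωC) = 21.0 Ω
Branch 1 (R+jX_L): Z₁ = 157 + j55.2 Ω, |Z₁| = 166 Ω
Branch 2 (−jX_C): Z₂ = −j21.0 Ω
Parallel: Z = Z₁Z₂/(Z₁+Z₂), |Z| = 21.7 Ω, ∠Z = -82.9°
I = V/|Z| = 553 mA
P = VI cos φ = 12 × 0.553 × cos(-82.9°) = 816 mW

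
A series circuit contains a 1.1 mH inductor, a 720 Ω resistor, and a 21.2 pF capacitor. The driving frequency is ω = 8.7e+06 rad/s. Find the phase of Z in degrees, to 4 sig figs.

80.15°

X_L = ωL = 9570 Ω
X_C = 1/(ωC) = 5422 Ω
Net reactance X = X_L − X_C = 4148 Ω
Z = 720.0 + j4148 Ω
|Z| = √(720.0² + 4148²) = 4210 Ω
∠Z = arctan(4148/720.0) = 80.15°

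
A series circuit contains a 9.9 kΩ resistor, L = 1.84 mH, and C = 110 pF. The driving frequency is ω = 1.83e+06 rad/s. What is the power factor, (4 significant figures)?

0.9872

X_L = ωL = 3367 Ω
X_C = 1/(ωC) = 4968 Ω
Net reactance X = X_L − X_C = -1601 Ω
Z = 9900 − j1601 Ω
|Z| = √(9900² + 1601²) = 10030 Ω
∠Z = arctan(-1601/9900) = -9.183°
cos φ = cos(-9.183°) = 0.9872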